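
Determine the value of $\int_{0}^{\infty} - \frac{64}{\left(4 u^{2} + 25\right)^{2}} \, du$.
$- \frac{8 \pi}{125}$

Begin with the known result
$$J(a) = \int_{0}^{\infty} - \frac{4}{a^{2} + u^{2}} \, du = - \frac{2 \pi}{a}.$$

Differentiating under the integral sign with respect to $a$,
$$\frac{dJ}{da} = \int_{0}^{\infty} \frac{8 a}{\left(a^{2} + u^{2}\right)^{2}} \, du = \frac{2 \pi}{a^{2}},$$
so $\int_{0}^{\infty} - \frac{4}{\left(a^{2} + u^{2}\right)^{2}} \, du = - \frac{\pi}{a^{3}}$.

Setting $a = \frac{5}{2}$:
$$I = - \frac{8 \pi}{125}.$$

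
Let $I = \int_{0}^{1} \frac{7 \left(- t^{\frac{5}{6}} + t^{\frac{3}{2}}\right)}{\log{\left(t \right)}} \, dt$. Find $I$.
$- \log{\left(\frac{19487171}{170859375} \right)}$

Introduce a parameter $a$ in the exponent: let $I(a) = \int_{0}^{1} \frac{7 \left(t^{\frac{3}{2}} - t^{a}\right)}{\log{\left(t \right)}} \, dt$.

Since $\dfrac{\partial}{\partial a}\,t^{a} = t^{a} \ln t$, the $\ln t$ in the denominator cancels and
$$\frac{dI}{da} = \int_{0}^{1} -7 t^{a} \, dt = -7 \left[\frac{t^{a+1}}{a+1}\right]_0^1 = - \frac{7}{a + 1}.$$

Integrating with respect to $a$ gives $I(a) = - \log{\left(\frac{128 \left(a + 1\right)^{7}}{78125} \right)} + C$.

At $a = \frac{3}{2}$ the integrand is identically $0$, so $I(\frac{3}{2}) = 0$. The closed form gives $0$, hence $C = 0$.

Setting $a = \frac{5}{6}$:
$$I = - \log{\left(\frac{19487171}{170859375} \right)}.$$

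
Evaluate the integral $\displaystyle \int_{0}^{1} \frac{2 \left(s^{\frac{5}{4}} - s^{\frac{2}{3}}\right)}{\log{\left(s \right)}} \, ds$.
$\log{\left(\frac{729}{400} \right)}$

Replace the exponent $\frac{5}{4}$ by a parameter $a$: let $I(a) = \int_{0}^{1} \frac{2 \left(- s^{\frac{2}{3}} + s^{a}\right)}{\log{\left(s \right)}} \, ds$.

Since $\dfrac{\partial}{\partial a}\,s^{a} = s^{a} \ln s$, the $\ln s$ in the denominator cancels and
$$\frac{dI}{da} = \int_{0}^{1} 2 s^{a} \, ds = 2 \left[\frac{s^{a+1}}{a+1}\right]_0^1 = \frac{2}{a + 1}.$$

Integrating with respect to $a$ gives $I(a) = \log{\left(\frac{9 \left(a + 1\right)^{2}}{25} \right)} + C$.

At $a = \frac{2}{3}$ the integrand is identically $0$, so $I(\frac{2}{3}) = 0$. The closed form gives $0$, hence $C = 0$.

Setting $a = \frac{5}{4}$:
$$I = \log{\left(\frac{729}{400} \right)}.$$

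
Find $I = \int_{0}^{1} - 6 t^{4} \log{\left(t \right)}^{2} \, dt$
$- \frac{12}{125}$

Begin with the known integral
$$J(a) = \int_{0}^{1} - 6 t^{a} \, dt = - \frac{6}{a + 1}.$$

Differentiating under the integral sign brings down a factor of $\ln t$:
$$\frac{dJ}{da} = \int_{0}^{1} - 6 t^{a} \log{\left(t \right)} \, dt = \frac{6}{\left(a + 1\right)^{2}}.$$

Repeating twice in total — each differentiation brings down another $\ln t$ — gives
$$\frac{d^{2}J}{da^{2}} = \int_{0}^{1} - 6 t^{a} \log{\left(t \right)}^{2} \, dt = - \frac{12}{\left(a + 1\right)^{3}},$$
and the integrand here is exactly the target integrand, so $I = - \frac{12}{\left(a + 1\right)^{3}}$.

Setting $a = 4$:
$$I = - \frac{12}{125}.$$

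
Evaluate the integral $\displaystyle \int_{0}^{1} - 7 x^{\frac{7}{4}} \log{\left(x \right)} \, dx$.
$\frac{112}{121}$

Begin with the known integral
$$J(a) = \int_{0}^{1} - 7 x^{a} \, dx = - \frac{7}{a + 1}.$$

Differentiating under the integral sign brings down a factor of $\ln x$:
$$\frac{dJ}{da} = \int_{0}^{1} - 7 x^{a} \log{\left(x \right)} \, dx = \frac{7}{\left(a + 1\right)^{2}}.$$

The integral on the left is $I$, so $I = \frac{7}{\left(a + 1\right)^{2}}$.

Setting $a = \frac{7}{4}$:
$$I = \frac{112}{121}.$$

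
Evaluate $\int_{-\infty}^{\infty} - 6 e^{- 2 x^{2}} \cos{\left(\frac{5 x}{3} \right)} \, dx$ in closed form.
$- \frac{3 \sqrt{2} \sqrt{\pi}}{e^{\frac{25}{72}}}$

Define $I(b) = \int_{-\infty}^{\infty} - 6 e^{- 2 x^{2}} \cos{\left(b x \right)} \, dx$.

Differentiating under the integral sign,
$$I'(b) = \int_{-\infty}^{\infty} 6 x e^{- 2 x^{2}} \sin{\left(b x \right)} \, dx.$$

Integrate $\int_{-\infty}^{\infty} x \sin(b x)\, e^{- 2 x^{2}}\, dx$ by parts with $u = \sin(b x)$ and $dv = x\, e^{- 2 x^{2}}\, dx$, giving $v = - \frac{e^{- 2 x^{2}}}{4}$. The boundary term vanishes and
$$\int_{-\infty}^{\infty} x \sin(b x)\, e^{- 2 x^{2}}\, dx = \frac{b}{4} \int_{-\infty}^{\infty} \cos(b x)\, e^{- 2 x^{2}}\, dx,$$
so $I'(b) = - \frac{b}{4}\, I(b)$.

This is a separable first-order ODE; solving with the initial condition $I(0) = \int_{-\infty}^{\infty} - 6 e^{- 2 x^{2}}\,dx = - 3 \sqrt{2} \sqrt{\pi}$ gives
$$I(b) = - 3 \sqrt{2} \sqrt{\pi} e^{- \frac{b^{2}}{8}}.$$

Setting $b = \frac{5}{3}$:
$$I = - \frac{3 \sqrt{2} \sqrt{\pi}}{e^{\frac{25}{72}}}.$$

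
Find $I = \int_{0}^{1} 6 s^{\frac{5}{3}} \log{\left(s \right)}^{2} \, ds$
$\frac{81}{128}$

Consider the simpler parametrised integral
$$J(a) = \int_{0}^{1} 6 s^{a} \, ds = \frac{6}{a + 1}.$$

Differentiating under the integral sign brings down a factor of $\ln s$:
$$\frac{dJ}{da} = \int_{0}^{1} 6 s^{a} \log{\left(s \right)} \, ds = - \frac{6}{\left(a + 1\right)^{2}}.$$

Repeating twice in total — each differentiation brings down another $\ln s$ — gives
$$\frac{d^{2}J}{da^{2}} = \int_{0}^{1} 6 s^{a} \log{\left(s \right)}^{2} \, ds = \frac{12}{\left(a + 1\right)^{3}},$$
and the integrand here is exactly the target integrand, so $I = \frac{12}{\left(a + 1\right)^{3}}$.

Setting $a = \frac{5}{3}$:
$$I = \frac{81}{128}.$$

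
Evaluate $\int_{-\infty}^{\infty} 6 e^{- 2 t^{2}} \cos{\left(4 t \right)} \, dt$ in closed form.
$\frac{3 \sqrt{2} \sqrt{\pi}}{e^{2}}$

Treat the cosine frequency as a parameter and define $I(b) = \int_{-\infty}^{\infty} 6 e^{- 2 t^{2}} \cos{\left(b t \right)} \, dt$.

Differentiating under the integral sign,
$$I'(b) = \int_{-\infty}^{\infty} - 6 t e^{- 2 t^{2}} \sin{\left(b t \right)} \, dt.$$

Integrate $\int_{-\infty}^{\infty} t \sin(b t)\, e^{- 2 t^{2}}\, dt$ by parts with $u = \sin(b t)$ and $dv = t\, e^{- 2 t^{2}}\, dt$, giving $v = - \frac{e^{- 2 t^{2}}}{4}$. The boundary term vanishes and
$$\int_{-\infty}^{\infty} t \sin(b t)\, e^{- 2 t^{2}}\, dt = \frac{b}{4} \int_{-\infty}^{\infty} \cos(b t)\, e^{- 2 t^{2}}\, dt,$$
so $I'(b) = - \frac{b}{4}\, I(b)$.

This is a separable first-order ODE; solving with the initial condition $I(0) = \int_{-\infty}^{\infty} 6 e^{- 2 t^{2}}\,dt = 3 \sqrt{2} \sqrt{\pi}$ gives
$$I(b) = 3 \sqrt{2} \sqrt{\pi} e^{- \frac{b^{2}}{8}}.$$

Setting $b = 4$:
$$I = \frac{3 \sqrt{2} \sqrt{\pi}}{e^{2}}.$$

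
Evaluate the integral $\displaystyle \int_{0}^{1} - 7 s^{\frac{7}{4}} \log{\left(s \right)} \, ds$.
$\frac{112}{121}$

Begin with the known integral
$$J(a) = \int_{0}^{1} - 7 s^{a} \, ds = - \frac{7}{a + 1}.$$

Differentiating under the integral sign brings down a factor of $\ln s$:
$$\frac{dJ}{da} = \int_{0}^{1} - 7 s^{a} \log{\left(s \right)} \, ds = \frac{7}{\left(a + 1\right)^{2}}.$$

The integral on the left is $I$, so $I = \frac{7}{\left(a + 1\right)^{2}}$.

Setting $a = \frac{7}{4}$:
$$I = \frac{112}{121}.$$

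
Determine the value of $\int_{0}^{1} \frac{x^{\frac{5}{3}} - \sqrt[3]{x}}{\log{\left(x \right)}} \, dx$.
$\log{\left(2 \right)}$

Introduce a parameter $a$ in the exponent: let $I(a) = \int_{0}^{1} \frac{- \sqrt[3]{x} + x^{a}}{\log{\left(x \right)}} \, dx$.

Since $\dfrac{\partial}{\partial a}\,x^{a} = x^{a} \ln x$, the $\ln x$ in the denominator cancels and
$$\frac{dI}{da} = \int_{0}^{1} x^{a} \, dx = \left[\frac{x^{a+1}}{a+1}\right]_0^1 = \frac{1}{a + 1}.$$

Integrating with respect to $a$ gives $I(a) = \log{\left(\frac{3 a}{4} + \frac{3}{4} \right)} + C$.

At $a = \frac{1}{3}$ the integrand is identically $0$, so $I(\frac{1}{3}) = 0$. The closed form gives $0$, hence $C = 0$.

Setting $a = \frac{5}{3}$:
$$I = \log{\left(2 \right)}.$$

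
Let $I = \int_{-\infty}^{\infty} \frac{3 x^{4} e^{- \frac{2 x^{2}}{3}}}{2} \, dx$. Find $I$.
$\frac{81 \sqrt{6} \sqrt{\pi}}{64}$

Consider the simpler parametrised integral
$$J(a) = \int_{-\infty}^{\infty} \frac{3 e^{- a x^{2}}}{2} \, dx = \frac{3 \sqrt{\pi}}{2 \sqrt{a}}.$$

Differentiating under the integral sign brings down a factor of $(-x^2)$:
$$\frac{dJ}{da} = \int_{-\infty}^{\infty} - \frac{3 x^{2} e^{- a x^{2}}}{2} \, dx = - \frac{3 \sqrt{\pi}}{4 a^{\frac{3}{2}}}.$$

Repeating twice in total — each differentiation brings down another $(-x^2)$ — gives
$$\frac{d^{2}J}{da^{2}} = \int_{-\infty}^{\infty} \frac{3 x^{4} e^{- a x^{2}}}{2} \, dx = \frac{9 \sqrt{\pi}}{8 a^{\frac{5}{2}}},$$
and the integrand here is exactly the target integrand, so $I = \frac{9 \sqrt{\pi}}{8 a^{\frac{5}{2}}}$.

Setting $a = \frac{2}{3}$:
$$I = \frac{81 \sqrt{6} \sqrt{\pi}}{64}.$$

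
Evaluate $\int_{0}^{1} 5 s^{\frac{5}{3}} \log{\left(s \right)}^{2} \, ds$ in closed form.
$\frac{135}{256}$

Begin with the known integral
$$J(a) = \int_{0}^{1} 5 s^{a} \, ds = \frac{5}{a + 1}.$$

Differentiating under the integral sign brings down a factor of $\ln s$:
$$\frac{dJ}{da} = \int_{0}^{1} 5 s^{a} \log{\left(s \right)} \, ds = - \frac{5}{\left(a + 1\right)^{2}}.$$

Repeating twice in total — each differentiation brings down another $\ln s$ — gives
$$\frac{d^{2}J}{da^{2}} = \int_{0}^{1} 5 s^{a} \log{\left(s \right)}^{2} \, ds = \frac{10}{\left(a + 1\right)^{3}},$$
and the integrand here is exactly the target integrand, so $I = \frac{10}{\left(a + 1\right)^{3}}$.

Setting $a = \frac{5}{3}$:
$$I = \frac{135}{256}.$$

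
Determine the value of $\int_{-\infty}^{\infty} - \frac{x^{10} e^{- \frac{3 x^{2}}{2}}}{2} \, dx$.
$- \frac{35 \sqrt{6} \sqrt{\pi}}{54}$

Start from the elementary integral
$$J(a) = \int_{-\infty}^{\infty} - \frac{e^{- a x^{2}}}{2} \, dx = - \frac{\sqrt{\pi}}{2 \sqrt{a}}.$$

Differentiating under the integral sign brings down a factor of $(-x^2)$:
$$\frac{dJ}{da} = \int_{-\infty}^{\infty} \frac{x^{2} e^{- a x^{2}}}{2} \, dx = \frac{\sqrt{\pi}}{4 a^{\frac{3}{2}}}.$$

Repeating $5$ times in total — each differentiation brings down another $(-x^2)$ — gives
$$\frac{d^{5}J}{da^{5}} = \int_{-\infty}^{\infty} \frac{x^{10} e^{- a x^{2}}}{2} \, dx = \frac{945 \sqrt{\pi}}{64 a^{\frac{11}{2}}},$$
and the integrand here is $(-1)^{5}$ times the target integrand, so $I = (-1)^{5}\,\frac{d^{5}J}{da^{5}} = - \frac{945 \sqrt{\pi}}{64 a^{\frac{11}{2}}}$.

Setting $a = \frac{3}{2}$:
$$I = - \frac{35 \sqrt{6} \sqrt{\pi}}{54}.$$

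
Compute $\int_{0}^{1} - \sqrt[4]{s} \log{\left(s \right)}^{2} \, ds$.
$- \frac{128}{125}$

Begin with the known integral
$$J(a) = \int_{0}^{1} - s^{a} \, ds = - \frac{1}{a + 1}.$$

Differentiating under the integral sign brings down a factor of $\ln s$:
$$\frac{dJ}{da} = \int_{0}^{1} - s^{a} \log{\left(s \right)} \, ds = \frac{1}{\left(a + 1\right)^{2}}.$$

Repeating twice in total — each differentiation brings down another $\ln s$ — gives
$$\frac{d^{2}J}{da^{2}} = \int_{0}^{1} - s^{a} \log{\left(s \right)}^{2} \, ds = - \frac{2}{\left(a + 1\right)^{3}},$$
and the integrand here is exactly the target integrand, so $I = - \frac{2}{\left(a + 1\right)^{3}}$.

Setting $a = \frac{1}{4}$:
$$I = - \frac{128}{125}.$$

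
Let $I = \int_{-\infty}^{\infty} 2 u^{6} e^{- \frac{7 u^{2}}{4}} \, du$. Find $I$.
$\frac{480 \sqrt{7} \sqrt{\pi}}{2401}$

Start from the elementary integral
$$J(a) = \int_{-\infty}^{\infty} 2 e^{- a u^{2}} \, du = \frac{2 \sqrt{\pi}}{\sqrt{a}}.$$

Differentiating under the integral sign brings down a factor of $(-u^2)$:
$$\frac{dJ}{da} = \int_{-\infty}^{\infty} - 2 u^{2} e^{- a u^{2}} \, du = - \frac{\sqrt{\pi}}{a^{\frac{3}{2}}}.$$

Repeating $3$ times in total — each differentiation brings down another $(-u^2)$ — gives
$$\frac{d^{3}J}{da^{3}} = \int_{-\infty}^{\infty} - 2 u^{6} e^{- a u^{2}} \, du = - \frac{15 \sqrt{\pi}}{4 a^{\frac{7}{2}}},$$
and the integrand here is $(-1)^{3}$ times the target integrand, so $I = (-1)^{3}\,\frac{d^{3}J}{da^{3}} = \frac{15 \sqrt{\pi}}{4 a^{\frac{7}{2}}}$.

Setting $a = \frac{7}{4}$:
$$I = \frac{480 \sqrt{7} \sqrt{\pi}}{2401}.$$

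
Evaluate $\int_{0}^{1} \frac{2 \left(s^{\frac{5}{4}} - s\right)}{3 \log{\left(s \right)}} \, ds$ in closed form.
$\log{\left(\frac{3 \sqrt[3]{3}}{4} \right)}$

Consider the one-parameter family: let $I(a) = \int_{0}^{1} \frac{2 \left(- s + s^{a}\right)}{3 \log{\left(s \right)}} \, ds$.

Since $\dfrac{\partial}{\partial a}\,s^{a} = s^{a} \ln s$, the $\ln s$ in the denominator cancels and
$$\frac{dI}{da} = \int_{0}^{1} \frac{2}{3} s^{a} \, ds = \frac{2}{3} \left[\frac{s^{a+1}}{a+1}\right]_0^1 = \frac{2}{3 \left(a + 1\right)}.$$

Integrating with respect to $a$ gives $I(a) = \frac{2 \log{\left(a + 1 \right)}}{3} - \frac{2 \log{\left(2 \right)}}{3} + C$.

At $a = 1$ the integrand is identically $0$, so $I(1) = 0$. The closed form gives $0$, hence $C = 0$.

Setting $a = \frac{5}{4}$:
$$I = \log{\left(\frac{3 \sqrt[3]{3}}{4} \right)}.$$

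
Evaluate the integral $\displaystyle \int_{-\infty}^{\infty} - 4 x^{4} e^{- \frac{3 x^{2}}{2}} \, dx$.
$- \frac{4 \sqrt{6} \sqrt{\pi}}{9}$

Start from the elementary integral
$$J(a) = \int_{-\infty}^{\infty} - 4 e^{- a x^{2}} \, dx = - \frac{4 \sqrt{\pi}}{\sqrt{a}}.$$

Differentiating under the integral sign brings down a factor of $(-x^2)$:
$$\frac{dJ}{da} = \int_{-\infty}^{\infty} 4 x^{2} e^{- a x^{2}} \, dx = \frac{2 \sqrt{\pi}}{a^{\frac{3}{2}}}.$$

Repeating twice in total — each differentiation brings down another $(-x^2)$ — gives
$$\frac{d^{2}J}{da^{2}} = \int_{-\infty}^{\infty} - 4 x^{4} e^{- a x^{2}} \, dx = - \frac{3 \sqrt{\pi}}{a^{\frac{5}{2}}},$$
and the integrand here is exactly the target integrand, so $I = - \frac{3 \sqrt{\pi}}{a^{\frac{5}{2}}}$.

Setting $a = \frac{3}{2}$:
$$I = - \frac{4 \sqrt{6} \sqrt{\pi}}{9}.$$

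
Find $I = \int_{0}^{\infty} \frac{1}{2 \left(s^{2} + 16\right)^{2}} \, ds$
$\frac{\pi}{512}$

Start from the standard arctangent integral
$$J(a) = \int_{0}^{\infty} \frac{1}{2 \left(a^{2} + s^{2}\right)} \, ds = \frac{\pi}{4 a}.$$

Differentiating under the integral sign with respect to $a$,
$$\frac{dJ}{da} = \int_{0}^{\infty} - \frac{a}{\left(a^{2} + s^{2}\right)^{2}} \, ds = - \frac{\pi}{4 a^{2}},$$
so $\int_{0}^{\infty} \frac{1}{2 \left(a^{2} + s^{2}\right)^{2}} \, ds = \frac{\pi}{8 a^{3}}$.

Setting $a = 4$:
$$I = \frac{\pi}{512}.$$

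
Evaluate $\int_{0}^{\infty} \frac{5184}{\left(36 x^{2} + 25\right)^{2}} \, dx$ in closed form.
$\frac{216 \pi}{125}$

Start from the standard arctangent integral
$$J(a) = \int_{0}^{\infty} \frac{4}{a^{2} + x^{2}} \, dx = \frac{2 \pi}{a}.$$

Differentiating under the integral sign with respect to $a$,
$$\frac{dJ}{da} = \int_{0}^{\infty} - \frac{8 a}{\left(a^{2} + x^{2}\right)^{2}} \, dx = - \frac{2 \pi}{a^{2}},$$
so $\int_{0}^{\infty} \frac{4}{\left(a^{2} + x^{2}\right)^{2}} \, dx = \frac{\pi}{a^{3}}$.

Setting $a = \frac{5}{6}$:
$$I = \frac{216 \pi}{125}.$$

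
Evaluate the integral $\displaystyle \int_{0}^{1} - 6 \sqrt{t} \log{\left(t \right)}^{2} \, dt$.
$- \frac{32}{9}$

Consider the simpler parametrised integral
$$J(a) = \int_{0}^{1} - 6 t^{a} \, dt = - \frac{6}{a + 1}.$$

Differentiating under the integral sign brings down a factor of $\ln t$:
$$\frac{dJ}{da} = \int_{0}^{1} - 6 t^{a} \log{\left(t \right)} \, dt = \frac{6}{\left(a + 1\right)^{2}}.$$

Repeating twice in total — each differentiation brings down another $\ln t$ — gives
$$\frac{d^{2}J}{da^{2}} = \int_{0}^{1} - 6 t^{a} \log{\left(t \right)}^{2} \, dt = - \frac{12}{\left(a + 1\right)^{3}},$$
and the integrand here is exactly the target integrand, so $I = - \frac{12}{\left(a + 1\right)^{3}}$.

Setting $a = \frac{1}{2}$:
$$I = - \frac{32}{9}.$$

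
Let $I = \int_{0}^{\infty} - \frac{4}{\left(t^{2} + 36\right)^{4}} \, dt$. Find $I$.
$- \frac{5 \pi}{2239488}$

Start from the standard arctangent integral
$$J(a) = \int_{0}^{\infty} - \frac{4}{a^{2} + t^{2}} \, dt = - \frac{2 \pi}{a}.$$

Differentiating under the integral sign with respect to $a$,
$$\frac{dJ}{da} = \int_{0}^{\infty} \frac{8 a}{\left(a^{2} + t^{2}\right)^{2}} \, dt = \frac{2 \pi}{a^{2}},$$
so $\int_{0}^{\infty} - \frac{4}{\left(a^{2} + t^{2}\right)^{2}} \, dt = - \frac{\pi}{a^{3}}$.

Repeating — each differentiation of $1/(t^2+a^2)^j$ produces $-2ja/(t^2+a^2)^{j+1}$ — and dividing through by $-2ja$ at each step yields, after $3$ differentiations in total,
$$\int_{0}^{\infty} - \frac{4}{\left(a^{2} + t^{2}\right)^{4}} \, dt = - \frac{5 \pi}{8 a^{7}}.$$

Setting $a = 6$:
$$I = - \frac{5 \pi}{2239488}.$$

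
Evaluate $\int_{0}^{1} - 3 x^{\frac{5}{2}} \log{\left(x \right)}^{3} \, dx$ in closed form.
$\frac{288}{2401}$

Begin with the known integral
$$J(a) = \int_{0}^{1} - 3 x^{a} \, dx = - \frac{3}{a + 1}.$$

Differentiating under the integral sign brings down a factor of $\ln x$:
$$\frac{dJ}{da} = \int_{0}^{1} - 3 x^{a} \log{\left(x \right)} \, dx = \frac{3}{\left(a + 1\right)^{2}}.$$

Repeating $3$ times in total — each differentiation brings down another $\ln x$ — gives
$$\frac{d^{3}J}{da^{3}} = \int_{0}^{1} - 3 x^{a} \log{\left(x \right)}^{3} \, dx = \frac{18}{\left(a + 1\right)^{4}},$$
and the integrand here is exactly the target integrand, so $I = \frac{18}{\left(a + 1\right)^{4}}$.

Setting $a = \frac{5}{2}$:
$$I = \frac{288}{2401}.$$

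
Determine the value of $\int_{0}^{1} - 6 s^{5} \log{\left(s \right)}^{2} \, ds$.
$- \frac{1}{18}$

Begin with the known integral
$$J(a) = \int_{0}^{1} - 6 s^{a} \, ds = - \frac{6}{a + 1}.$$

Differentiating under the integral sign brings down a factor of $\ln s$:
$$\frac{dJ}{da} = \int_{0}^{1} - 6 s^{a} \log{\left(s \right)} \, ds = \frac{6}{\left(a + 1\right)^{2}}.$$

Repeating twice in total — each differentiation brings down another $\ln s$ — gives
$$\frac{d^{2}J}{da^{2}} = \int_{0}^{1} - 6 s^{a} \log{\left(s \right)}^{2} \, ds = - \frac{12}{\left(a + 1\right)^{3}},$$
and the integrand here is exactly the target integrand, so $I = - \frac{12}{\left(a + 1\right)^{3}}$.

Setting $a = 5$:
$$I = - \frac{1}{18}.$$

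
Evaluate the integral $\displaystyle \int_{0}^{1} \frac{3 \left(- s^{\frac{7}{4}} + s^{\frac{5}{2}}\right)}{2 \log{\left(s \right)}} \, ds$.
$\log{\left(\frac{14 \sqrt{154}}{121} \right)}$

Replace the exponent $\frac{5}{2}$ by a parameter $a$: let $I(a) = \int_{0}^{1} \frac{3 \left(- s^{\frac{7}{4}} + s^{a}\right)}{2 \log{\left(s \right)}} \, ds$.

Since $\dfrac{\partial}{\partial a}\,s^{a} = s^{a} \ln s$, the $\ln s$ in the denominator cancels and
$$\frac{dI}{da} = \int_{0}^{1} \frac{3}{2} s^{a} \, ds = \frac{3}{2} \left[\frac{s^{a+1}}{a+1}\right]_0^1 = \frac{3}{2 \left(a + 1\right)}.$$

Integrating with respect to $a$ gives $I(a) = \log{\left(\frac{8 \sqrt{11} \left(a + 1\right)^{\frac{3}{2}}}{121} \right)} + C$.

At $a = \frac{7}{4}$ the integrand is identically $0$, so $I(\frac{7}{4}) = 0$. The closed form gives $0$, hence $C = 0$.

Setting $a = \frac{5}{2}$:
$$I = \log{\left(\frac{14 \sqrt{154}}{121} \right)}.$$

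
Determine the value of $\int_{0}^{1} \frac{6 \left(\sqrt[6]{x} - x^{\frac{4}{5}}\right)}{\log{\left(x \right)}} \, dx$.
$- \log{\left(\frac{24794911296}{1838265625} \right)}$

Consider the one-parameter family: let $I(a) = \int_{0}^{1} \frac{6 \left(\sqrt[6]{x} - x^{a}\right)}{\log{\left(x \right)}} \, dx$.

Since $\dfrac{\partial}{\partial a}\,x^{a} = x^{a} \ln x$, the $\ln x$ in the denominator cancels and
$$\frac{dI}{da} = \int_{0}^{1} -6 x^{a} \, dx = -6 \left[\frac{x^{a+1}}{a+1}\right]_0^1 = - \frac{6}{a + 1}.$$

Integrating with respect to $a$ gives $I(a) = - \log{\left(\frac{46656 \left(a + 1\right)^{6}}{117649} \right)} + C$.

At $a = \frac{1}{6}$ the integrand is identically $0$, so $I(\frac{1}{6}) = 0$. The closed form gives $0$, hence $C = 0$.

Setting $a = \frac{4}{5}$:
$$I = - \log{\left(\frac{24794911296}{1838265625} \right)}.$$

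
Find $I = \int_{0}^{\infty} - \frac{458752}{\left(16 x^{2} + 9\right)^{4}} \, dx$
$- \frac{17920 \pi}{2187}$

Recall the elementary integral
$$J(a) = \int_{0}^{\infty} - \frac{7}{a^{2} + x^{2}} \, dx = - \frac{7 \pi}{2 a}.$$

Differentiating under the integral sign with respect to $a$,
$$\frac{dJ}{da} = \int_{0}^{\infty} \frac{14 a}{\left(a^{2} + x^{2}\right)^{2}} \, dx = \frac{7 \pi}{2 a^{2}},$$
so $\int_{0}^{\infty} - \frac{7}{\left(a^{2} + x^{2}\right)^{2}} \, dx = - \frac{7 \pi}{4 a^{3}}$.

Repeating — each differentiation of $1/(x^2+a^2)^j$ produces $-2ja/(x^2+a^2)^{j+1}$ — and dividing through by $-2ja$ at each step yields, after $3$ differentiations in total,
$$\int_{0}^{\infty} - \frac{7}{\left(a^{2} + x^{2}\right)^{4}} \, dx = - \frac{35 \pi}{32 a^{7}}.$$

Setting $a = \frac{3}{4}$:
$$I = - \frac{17920 \pi}{2187}.$$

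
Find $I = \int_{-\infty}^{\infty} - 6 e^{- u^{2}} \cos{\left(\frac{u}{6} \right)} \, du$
$- \frac{6 \sqrt{\pi}}{e^{\frac{1}{144}}}$

Let $b$ denote the cosine frequency and define $I(b) = \int_{-\infty}^{\infty} - 6 e^{- u^{2}} \cos{\left(b u \right)} \, du$.

Differentiating under the integral sign,
$$I'(b) = \int_{-\infty}^{\infty} 6 u e^{- u^{2}} \sin{\left(b u \right)} \, du.$$

Integrate $\int_{-\infty}^{\infty} u \sin(b u)\, e^{- u^{2}}\, du$ by parts with $w = \sin(b u)$ and $dv = u\, e^{- u^{2}}\, du$, giving $v = - \frac{e^{- u^{2}}}{2}$. The boundary term vanishes and
$$\int_{-\infty}^{\infty} u \sin(b u)\, e^{- u^{2}}\, du = \frac{b}{2} \int_{-\infty}^{\infty} \cos(b u)\, e^{- u^{2}}\, du,$$
so $I'(b) = - \frac{b}{2}\, I(b)$.

This is a separable first-order ODE; solving with the initial condition $I(0) = \int_{-\infty}^{\infty} - 6 e^{- u^{2}}\,du = - 6 \sqrt{\pi}$ gives
$$I(b) = - 6 \sqrt{\pi} e^{- \frac{b^{2}}{4}}.$$

Setting $b = \frac{1}{6}$:
$$I = - \frac{6 \sqrt{\pi}}{e^{\frac{1}{144}}}.$$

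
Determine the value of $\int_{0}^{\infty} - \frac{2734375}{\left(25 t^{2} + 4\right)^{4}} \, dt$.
$- \frac{2734375 \pi}{4096}$

Begin with the known result
$$J(a) = \int_{0}^{\infty} - \frac{7}{a^{2} + t^{2}} \, dt = - \frac{7 \pi}{2 a}.$$

Differentiating under the integral sign with respect to $a$,
$$\frac{dJ}{da} = \int_{0}^{\infty} \frac{14 a}{\left(a^{2} + t^{2}\right)^{2}} \, dt = \frac{7 \pi}{2 a^{2}},$$
so $\int_{0}^{\infty} - \frac{7}{\left(a^{2} + t^{2}\right)^{2}} \, dt = - \frac{7 \pi}{4 a^{3}}$.

Repeating — each differentiation of $1/(t^2+a^2)^j$ produces $-2ja/(t^2+a^2)^{j+1}$ — and dividing through by $-2ja$ at each step yields, after $3$ differentiations in total,
$$\int_{0}^{\infty} - \frac{7}{\left(a^{2} + t^{2}\right)^{4}} \, dt = - \frac{35 \pi}{32 a^{7}}.$$

Setting $a = \frac{2}{5}$:
$$I = - \frac{2734375 \pi}{4096}.$$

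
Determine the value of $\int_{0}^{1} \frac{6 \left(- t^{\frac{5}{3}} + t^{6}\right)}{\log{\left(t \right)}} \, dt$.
$\log{\left(\frac{85766121}{262144} \right)}$

Replace the exponent $\frac{5}{3}$ by a parameter $a$: let $I(a) = \int_{0}^{1} \frac{6 \left(t^{6} - t^{a}\right)}{\log{\left(t \right)}} \, dt$.

Since $\dfrac{\partial}{\partial a}\,t^{a} = t^{a} \ln t$, the $\ln t$ in the denominator cancels and
$$\frac{dI}{da} = \int_{0}^{1} -6 t^{a} \, dt = -6 \left[\frac{t^{a+1}}{a+1}\right]_0^1 = - \frac{6}{a + 1}.$$

Integrating with respect to $a$ gives $I(a) = \log{\left(\frac{117649}{\left(a + 1\right)^{6}} \right)} + C$.

At $a = 6$ the integrand is identically $0$, so $I(6) = 0$. The closed form gives $0$, hence $C = 0$.

Setting $a = \frac{5}{3}$:
$$I = \log{\left(\frac{85766121}{262144} \right)}.$$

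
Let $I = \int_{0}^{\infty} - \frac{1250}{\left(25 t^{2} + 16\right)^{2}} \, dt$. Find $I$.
$- \frac{125 \pi}{128}$

Begin with the known result
$$J(a) = \int_{0}^{\infty} - \frac{2}{a^{2} + t^{2}} \, dt = - \frac{\pi}{a}.$$

Differentiating under the integral sign with respect to $a$,
$$\frac{dJ}{da} = \int_{0}^{\infty} \frac{4 a}{\left(a^{2} + t^{2}\right)^{2}} \, dt = \frac{\pi}{a^{2}},$$
so $\int_{0}^{\infty} - \frac{2}{\left(a^{2} + t^{2}\right)^{2}} \, dt = - \frac{\pi}{2 a^{3}}$.

Setting $a = \frac{4}{5}$:
$$I = - \frac{125 \pi}{128}.$$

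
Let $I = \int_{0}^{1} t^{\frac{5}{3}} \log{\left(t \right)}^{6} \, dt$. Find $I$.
$\frac{98415}{131072}$

Begin with the known integral
$$J(a) = \int_{0}^{1} t^{a} \, dt = \frac{1}{a + 1}.$$

Differentiating under the integral sign brings down a factor of $\ln t$:
$$\frac{dJ}{da} = \int_{0}^{1} t^{a} \log{\left(t \right)} \, dt = - \frac{1}{\left(a + 1\right)^{2}}.$$

Repeating $6$ times in total — each differentiation brings down another $\ln t$ — gives
$$\frac{d^{6}J}{da^{6}} = \int_{0}^{1} t^{a} \log{\left(t \right)}^{6} \, dt = \frac{720}{\left(a + 1\right)^{7}},$$
and the integrand here is exactly the target integrand, so $I = \frac{720}{\left(a + 1\right)^{7}}$.

Setting $a = \frac{5}{3}$:
$$I = \frac{98415}{131072}.$$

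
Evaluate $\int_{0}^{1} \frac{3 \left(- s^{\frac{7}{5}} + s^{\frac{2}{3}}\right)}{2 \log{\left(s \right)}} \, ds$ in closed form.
$\log{\left(\frac{125}{216} \right)}$

Introduce a parameter $a$ in the exponent: let $I(a) = \int_{0}^{1} \frac{3 \left(- s^{\frac{7}{5}} + s^{a}\right)}{2 \log{\left(s \right)}} \, ds$.

Since $\dfrac{\partial}{\partial a}\,s^{a} = s^{a} \ln s$, the $\ln s$ in the denominator cancels and
$$\frac{dI}{da} = \int_{0}^{1} \frac{3}{2} s^{a} \, ds = \frac{3}{2} \left[\frac{s^{a+1}}{a+1}\right]_0^1 = \frac{3}{2 \left(a + 1\right)}.$$

Integrating with respect to $a$ gives $I(a) = \log{\left(\frac{5 \sqrt{15} \left(a + 1\right)^{\frac{3}{2}}}{72} \right)} + C$.

At $a = \frac{7}{5}$ the integrand is identically $0$, so $I(\frac{7}{5}) = 0$. The closed form gives $0$, hence $C = 0$.

Setting $a = \frac{2}{3}$:
$$I = \log{\left(\frac{125}{216} \right)}.$$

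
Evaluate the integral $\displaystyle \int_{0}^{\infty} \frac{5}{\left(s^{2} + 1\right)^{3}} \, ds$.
$\frac{15 \pi}{16}$

Start from the standard arctangent integral
$$J(a) = \int_{0}^{\infty} \frac{5}{a^{2} + s^{2}} \, ds = \frac{5 \pi}{2 a}.$$

Differentiating under the integral sign with respect to $a$,
$$\frac{dJ}{da} = \int_{0}^{\infty} - \frac{10 a}{\left(a^{2} + s^{2}\right)^{2}} \, ds = - \frac{5 \pi}{2 a^{2}},$$
so $\int_{0}^{\infty} \frac{5}{\left(a^{2} + s^{2}\right)^{2}} \, ds = \frac{5 \pi}{4 a^{3}}$.

Repeating — each differentiation of $1/(s^2+a^2)^j$ produces $-2ja/(s^2+a^2)^{j+1}$ — and dividing through by $-2ja$ at each step yields, after $2$ differentiations in total,
$$\int_{0}^{\infty} \frac{5}{\left(a^{2} + s^{2}\right)^{3}} \, ds = \frac{15 \pi}{16 a^{5}}.$$

Setting $a = 1$:
$$I = \frac{15 \pi}{16}.$$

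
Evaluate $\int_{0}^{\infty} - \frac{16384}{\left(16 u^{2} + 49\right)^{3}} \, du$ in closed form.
$- \frac{768 \pi}{16807}$

Start from the standard arctangent integral
$$J(a) = \int_{0}^{\infty} - \frac{4}{a^{2} + u^{2}} \, du = - \frac{2 \pi}{a}.$$

Differentiating under the integral sign with respect to $a$,
$$\frac{dJ}{da} = \int_{0}^{\infty} \frac{8 a}{\left(a^{2} + u^{2}\right)^{2}} \, du = \frac{2 \pi}{a^{2}},$$
so $\int_{0}^{\infty} - \frac{4}{\left(a^{2} + u^{2}\right)^{2}} \, du = - \frac{\pi}{a^{3}}$.

Repeating — each differentiation of $1/(u^2+a^2)^j$ produces $-2ja/(u^2+a^2)^{j+1}$ — and dividing through by $-2ja$ at each step yields, after $2$ differentiations in total,
$$\int_{0}^{\infty} - \frac{4}{\left(a^{2} + u^{2}\right)^{3}} \, du = - \frac{3 \pi}{4 a^{5}}.$$

Setting $a = \frac{7}{4}$:
$$I = - \frac{768 \pi}{16807}.$$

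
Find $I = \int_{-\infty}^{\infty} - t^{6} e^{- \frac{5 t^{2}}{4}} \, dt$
$- \frac{48 \sqrt{5} \sqrt{\pi}}{125}$

Begin with the known integral
$$J(a) = \int_{-\infty}^{\infty} - e^{- a t^{2}} \, dt = - \frac{\sqrt{\pi}}{\sqrt{a}}.$$

Differentiating under the integral sign brings down a factor of $(-t^2)$:
$$\frac{dJ}{da} = \int_{-\infty}^{\infty} t^{2} e^{- a t^{2}} \, dt = \frac{\sqrt{\pi}}{2 a^{\frac{3}{2}}}.$$

Repeating $3$ times in total — each differentiation brings down another $(-t^2)$ — gives
$$\frac{d^{3}J}{da^{3}} = \int_{-\infty}^{\infty} t^{6} e^{- a t^{2}} \, dt = \frac{15 \sqrt{\pi}}{8 a^{\frac{7}{2}}},$$
and the integrand here is $(-1)^{3}$ times the target integrand, so $I = (-1)^{3}\,\frac{d^{3}J}{da^{3}} = - \frac{15 \sqrt{\pi}}{8 a^{\frac{7}{2}}}$.

Setting $a = \frac{5}{4}$:
$$I = - \frac{48 \sqrt{5} \sqrt{\pi}}{125}.$$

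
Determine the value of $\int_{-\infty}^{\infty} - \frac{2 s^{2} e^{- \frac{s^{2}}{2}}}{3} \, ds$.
$- \frac{2 \sqrt{2} \sqrt{\pi}}{3}$

Start from the elementary integral
$$J(a) = \int_{-\infty}^{\infty} - \frac{2 e^{- a s^{2}}}{3} \, ds = - \frac{2 \sqrt{\pi}}{3 \sqrt{a}}.$$

Differentiating under the integral sign brings down a factor of $(-s^2)$:
$$\frac{dJ}{da} = \int_{-\infty}^{\infty} \frac{2 s^{2} e^{- a s^{2}}}{3} \, ds = \frac{\sqrt{\pi}}{3 a^{\frac{3}{2}}}.$$

The integral on the left is $-I$, so $I = - \frac{\sqrt{\pi}}{3 a^{\frac{3}{2}}}$.

Setting $a = \frac{1}{2}$:
$$I = - \frac{2 \sqrt{2} \sqrt{\pi}}{3}.$$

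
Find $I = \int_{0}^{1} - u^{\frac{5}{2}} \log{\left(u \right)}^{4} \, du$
$- \frac{768}{16807}$

Consider the simpler parametrised integral
$$J(a) = \int_{0}^{1} - u^{a} \, du = - \frac{1}{a + 1}.$$

Differentiating under the integral sign brings down a factor of $\ln u$:
$$\frac{dJ}{da} = \int_{0}^{1} - u^{a} \log{\left(u \right)} \, du = \frac{1}{\left(a + 1\right)^{2}}.$$

Repeating $4$ times in total — each differentiation brings down another $\ln u$ — gives
$$\frac{d^{4}J}{da^{4}} = \int_{0}^{1} - u^{a} \log{\left(u \right)}^{4} \, du = - \frac{24}{\left(a + 1\right)^{5}},$$
and the integrand here is exactly the target integrand, so $I = - \frac{24}{\left(a + 1\right)^{5}}$.

Setting $a = \frac{5}{2}$:
$$I = - \frac{768}{16807}.$$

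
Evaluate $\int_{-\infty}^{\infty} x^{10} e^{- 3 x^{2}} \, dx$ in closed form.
$\frac{35 \sqrt{3} \sqrt{\pi}}{864}$

Begin with the known integral
$$J(a) = \int_{-\infty}^{\infty} e^{- a x^{2}} \, dx = \frac{\sqrt{\pi}}{\sqrt{a}}.$$

Differentiating under the integral sign brings down a factor of $(-x^2)$:
$$\frac{dJ}{da} = \int_{-\infty}^{\infty} - x^{2} e^{- a x^{2}} \, dx = - \frac{\sqrt{\pi}}{2 a^{\frac{3}{2}}}.$$

Repeating $5$ times in total — each differentiation brings down another $(-x^2)$ — gives
$$\frac{d^{5}J}{da^{5}} = \int_{-\infty}^{\infty} - x^{10} e^{- a x^{2}} \, dx = - \frac{945 \sqrt{\pi}}{32 a^{\frac{11}{2}}},$$
and the integrand here is $(-1)^{5}$ times the target integrand, so $I = (-1)^{5}\,\frac{d^{5}J}{da^{5}} = \frac{945 \sqrt{\pi}}{32 a^{\frac{11}{2}}}$.

Setting $a = 3$:
$$I = \frac{35 \sqrt{3} \sqrt{\pi}}{864}.$$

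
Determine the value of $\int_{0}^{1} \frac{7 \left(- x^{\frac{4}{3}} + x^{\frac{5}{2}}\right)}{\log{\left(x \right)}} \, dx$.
$\log{\left(\frac{2187}{128} \right)}$

Replace the exponent $\frac{5}{2}$ by a parameter $a$: let $I(a) = \int_{0}^{1} \frac{7 \left(- x^{\frac{4}{3}} + x^{a}\right)}{\log{\left(x \right)}} \, dx$.

Since $\dfrac{\partial}{\partial a}\,x^{a} = x^{a} \ln x$, the $\ln x$ in the denominator cancels and
$$\frac{dI}{da} = \int_{0}^{1} 7 x^{a} \, dx = 7 \left[\frac{x^{a+1}}{a+1}\right]_0^1 = \frac{7}{a + 1}.$$

Integrating with respect to $a$ gives $I(a) = \log{\left(\frac{2187 \left(a + 1\right)^{7}}{823543} \right)} + C$.

At $a = \frac{4}{3}$ the integrand is identically $0$, so $I(\frac{4}{3}) = 0$. The closed form gives $0$, hence $C = 0$.

Setting $a = \frac{5}{2}$:
$$I = \log{\left(\frac{2187}{128} \right)}.$$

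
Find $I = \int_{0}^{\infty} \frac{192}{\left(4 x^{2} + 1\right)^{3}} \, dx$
$18 \pi$

Recall the elementary integral
$$J(a) = \int_{0}^{\infty} \frac{3}{a^{2} + x^{2}} \, dx = \frac{3 \pi}{2 a}.$$

Differentiating under the integral sign with respect to $a$,
$$\frac{dJ}{da} = \int_{0}^{\infty} - \frac{6 a}{\left(a^{2} + x^{2}\right)^{2}} \, dx = - \frac{3 \pi}{2 a^{2}},$$
so $\int_{0}^{\infty} \frac{3}{\left(a^{2} + x^{2}\right)^{2}} \, dx = \frac{3 \pi}{4 a^{3}}$.

Repeating — each differentiation of $1/(x^2+a^2)^j$ produces $-2ja/(x^2+a^2)^{j+1}$ — and dividing through by $-2ja$ at each step yields, after $2$ differentiations in total,
$$\int_{0}^{\infty} \frac{3}{\left(a^{2} + x^{2}\right)^{3}} \, dx = \frac{9 \pi}{16 a^{5}}.$$

Setting $a = \frac{1}{2}$:
$$I = 18 \pi.$$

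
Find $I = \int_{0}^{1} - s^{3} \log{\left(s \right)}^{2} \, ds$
$- \frac{1}{32}$

Consider the simpler parametrised integral
$$J(a) = \int_{0}^{1} - s^{a} \, ds = - \frac{1}{a + 1}.$$

Differentiating under the integral sign brings down a factor of $\ln s$:
$$\frac{dJ}{da} = \int_{0}^{1} - s^{a} \log{\left(s \right)} \, ds = \frac{1}{\left(a + 1\right)^{2}}.$$

Repeating twice in total — each differentiation brings down another $\ln s$ — gives
$$\frac{d^{2}J}{da^{2}} = \int_{0}^{1} - s^{a} \log{\left(s \right)}^{2} \, ds = - \frac{2}{\left(a + 1\right)^{3}},$$
and the integrand here is exactly the target integrand, so $I = - \frac{2}{\left(a + 1\right)^{3}}$.

Setting $a = 3$:
$$I = - \frac{1}{32}.$$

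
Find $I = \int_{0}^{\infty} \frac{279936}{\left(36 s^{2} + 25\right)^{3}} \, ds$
$\frac{8748 \pi}{3125}$

Start from the standard arctangent integral
$$J(a) = \int_{0}^{\infty} \frac{6}{a^{2} + s^{2}} \, ds = \frac{3 \pi}{a}.$$

Differentiating under the integral sign with respect to $a$,
$$\frac{dJ}{da} = \int_{0}^{\infty} - \frac{12 a}{\left(a^{2} + s^{2}\right)^{2}} \, ds = - \frac{3 \pi}{a^{2}},$$
so $\int_{0}^{\infty} \frac{6}{\left(a^{2} + s^{2}\right)^{2}} \, ds = \frac{3 \pi}{2 a^{3}}$.

Repeating — each differentiation of $1/(s^2+a^2)^j$ produces $-2ja/(s^2+a^2)^{j+1}$ — and dividing through by $-2ja$ at each step yields, after $2$ differentiations in total,
$$\int_{0}^{\infty} \frac{6}{\left(a^{2} + s^{2}\right)^{3}} \, ds = \frac{9 \pi}{8 a^{5}}.$$

Setting $a = \frac{5}{6}$:
$$I = \frac{8748 \pi}{3125}.$$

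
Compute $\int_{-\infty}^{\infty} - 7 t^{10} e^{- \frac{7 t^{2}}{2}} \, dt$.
$- \frac{135 \sqrt{14} \sqrt{\pi}}{2401}$

Start from the elementary integral
$$J(a) = \int_{-\infty}^{\infty} - 7 e^{- a t^{2}} \, dt = - \frac{7 \sqrt{\pi}}{\sqrt{a}}.$$

Differentiating under the integral sign brings down a factor of $(-t^2)$:
$$\frac{dJ}{da} = \int_{-\infty}^{\infty} 7 t^{2} e^{- a t^{2}} \, dt = \frac{7 \sqrt{\pi}}{2 a^{\frac{3}{2}}}.$$

Repeating $5$ times in total — each differentiation brings down another $(-t^2)$ — gives
$$\frac{d^{5}J}{da^{5}} = \int_{-\infty}^{\infty} 7 t^{10} e^{- a t^{2}} \, dt = \frac{6615 \sqrt{\pi}}{32 a^{\frac{11}{2}}},$$
and the integrand here is $(-1)^{5}$ times the target integrand, so $I = (-1)^{5}\,\frac{d^{5}J}{da^{5}} = - \frac{6615 \sqrt{\pi}}{32 a^{\frac{11}{2}}}$.

Setting $a = \frac{7}{2}$:
$$I = - \frac{135 \sqrt{14} \sqrt{\pi}}{2401}.$$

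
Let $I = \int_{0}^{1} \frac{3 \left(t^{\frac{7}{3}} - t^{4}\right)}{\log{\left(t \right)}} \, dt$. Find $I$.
$- \log{\left(\frac{27}{8} \right)}$

Replace the exponent $4$ by a parameter $a$: let $I(a) = \int_{0}^{1} \frac{3 \left(t^{\frac{7}{3}} - t^{a}\right)}{\log{\left(t \right)}} \, dt$.

Since $\dfrac{\partial}{\partial a}\,t^{a} = t^{a} \ln t$, the $\ln t$ in the denominator cancels and
$$\frac{dI}{da} = \int_{0}^{1} -3 t^{a} \, dt = -3 \left[\frac{t^{a+1}}{a+1}\right]_0^1 = - \frac{3}{a + 1}.$$

Integrating with respect to $a$ gives $I(a) = - \log{\left(\frac{27 \left(a + 1\right)^{3}}{1000} \right)} + C$.

At $a = \frac{7}{3}$ the integrand is identically $0$, so $I(\frac{7}{3}) = 0$. The closed form gives $0$, hence $C = 0$.

Setting $a = 4$:
$$I = - \log{\left(\frac{27}{8} \right)}.$$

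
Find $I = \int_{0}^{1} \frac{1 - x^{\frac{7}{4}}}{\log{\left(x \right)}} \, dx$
$- \log{\left(\frac{11}{4} \right)}$

Replace the exponent $\frac{7}{4}$ by a parameter $a$: let $I(a) = \int_{0}^{1} \frac{1 - x^{a}}{\log{\left(x \right)}} \, dx$.

Since $\dfrac{\partial}{\partial a}\,x^{a} = x^{a} \ln x$, the $\ln x$ in the denominator cancels and
$$\frac{dI}{da} = \int_{0}^{1} -1 x^{a} \, dx = -1 \left[\frac{x^{a+1}}{a+1}\right]_0^1 = - \frac{1}{a + 1}.$$

Integrating with respect to $a$ gives $I(a) = - \log{\left(a + 1 \right)} + C$.

At $a = 0$ the integrand is identically $0$, so $I(0) = 0$. The closed form gives $0$, hence $C = 0$.

Setting $a = \frac{7}{4}$:
$$I = - \log{\left(\frac{11}{4} \right)}.$$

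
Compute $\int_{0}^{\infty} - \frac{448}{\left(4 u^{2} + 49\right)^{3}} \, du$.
$- \frac{6 \pi}{2401}$

Begin with the known result
$$J(a) = \int_{0}^{\infty} - \frac{7}{a^{2} + u^{2}} \, du = - \frac{7 \pi}{2 a}.$$

Differentiating under the integral sign with respect to $a$,
$$\frac{dJ}{da} = \int_{0}^{\infty} \frac{14 a}{\left(a^{2} + u^{2}\right)^{2}} \, du = \frac{7 \pi}{2 a^{2}},$$
so $\int_{0}^{\infty} - \frac{7}{\left(a^{2} + u^{2}\right)^{2}} \, du = - \frac{7 \pi}{4 a^{3}}$.

Repeating — each differentiation of $1/(u^2+a^2)^j$ produces $-2ja/(u^2+a^2)^{j+1}$ — and dividing through by $-2ja$ at each step yields, after $2$ differentiations in total,
$$\int_{0}^{\infty} - \frac{7}{\left(a^{2} + u^{2}\right)^{3}} \, du = - \frac{21 \pi}{16 a^{5}}.$$

Setting $a = \frac{7}{2}$:
$$I = - \frac{6 \pi}{2401}.$$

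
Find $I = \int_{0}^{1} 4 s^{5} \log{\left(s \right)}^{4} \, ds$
$\frac{1}{81}$

Begin with the known integral
$$J(a) = \int_{0}^{1} 4 s^{a} \, ds = \frac{4}{a + 1}.$$

Differentiating under the integral sign brings down a factor of $\ln s$:
$$\frac{dJ}{da} = \int_{0}^{1} 4 s^{a} \log{\left(s \right)} \, ds = - \frac{4}{\left(a + 1\right)^{2}}.$$

Repeating $4$ times in total — each differentiation brings down another $\ln s$ — gives
$$\frac{d^{4}J}{da^{4}} = \int_{0}^{1} 4 s^{a} \log{\left(s \right)}^{4} \, ds = \frac{96}{\left(a + 1\right)^{5}},$$
and the integrand here is exactly the target integrand, so $I = \frac{96}{\left(a + 1\right)^{5}}$.

Setting $a = 5$:
$$I = \frac{1}{81}.$$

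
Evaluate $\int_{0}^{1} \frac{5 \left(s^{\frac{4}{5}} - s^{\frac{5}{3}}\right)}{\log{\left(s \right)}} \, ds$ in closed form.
$\log{\left(\frac{14348907}{102400000} \right)}$

Replace the exponent $\frac{4}{5}$ by a parameter $a$: let $I(a) = \int_{0}^{1} \frac{5 \left(- s^{\frac{5}{3}} + s^{a}\right)}{\log{\left(s \right)}} \, ds$.

Since $\dfrac{\partial}{\partial a}\,s^{a} = s^{a} \ln s$, the $\ln s$ in the denominator cancels and
$$\frac{dI}{da} = \int_{0}^{1} 5 s^{a} \, ds = 5 \left[\frac{s^{a+1}}{a+1}\right]_0^1 = \frac{5}{a + 1}.$$

Integrating with respect to $a$ gives $I(a) = \log{\left(\frac{243 \left(a + 1\right)^{5}}{32768} \right)} + C$.

At $a = \frac{5}{3}$ the integrand is identically $0$, so $I(\frac{5}{3}) = 0$. The closed form gives $0$, hence $C = 0$.

Setting $a = \frac{4}{5}$:
$$I = \log{\left(\frac{14348907}{102400000} \right)}.$$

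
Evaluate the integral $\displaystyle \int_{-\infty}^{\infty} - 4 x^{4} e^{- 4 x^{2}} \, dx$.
$- \frac{3 \sqrt{\pi}}{32}$

Consider the simpler parametrised integral
$$J(a) = \int_{-\infty}^{\infty} - 4 e^{- a x^{2}} \, dx = - \frac{4 \sqrt{\pi}}{\sqrt{a}}.$$

Differentiating under the integral sign brings down a factor of $(-x^2)$:
$$\frac{dJ}{da} = \int_{-\infty}^{\infty} 4 x^{2} e^{- a x^{2}} \, dx = \frac{2 \sqrt{\pi}}{a^{\frac{3}{2}}}.$$

Repeating twice in total — each differentiation brings down another $(-x^2)$ — gives
$$\frac{d^{2}J}{da^{2}} = \int_{-\infty}^{\infty} - 4 x^{4} e^{- a x^{2}} \, dx = - \frac{3 \sqrt{\pi}}{a^{\frac{5}{2}}},$$
and the integrand here is exactly the target integrand, so $I = - \frac{3 \sqrt{\pi}}{a^{\frac{5}{2}}}$.

Setting $a = 4$:
$$I = - \frac{3 \sqrt{\pi}}{32}.$$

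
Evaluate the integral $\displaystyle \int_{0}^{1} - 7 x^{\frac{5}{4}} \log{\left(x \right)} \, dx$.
$\frac{112}{81}$

Begin with the known integral
$$J(a) = \int_{0}^{1} - 7 x^{a} \, dx = - \frac{7}{a + 1}.$$

Differentiating under the integral sign brings down a factor of $\ln x$:
$$\frac{dJ}{da} = \int_{0}^{1} - 7 x^{a} \log{\left(x \right)} \, dx = \frac{7}{\left(a + 1\right)^{2}}.$$

The integral on the left is $I$, so $I = \frac{7}{\left(a + 1\right)^{2}}$.

Setting $a = \frac{5}{4}$:
$$I = \frac{112}{81}.$$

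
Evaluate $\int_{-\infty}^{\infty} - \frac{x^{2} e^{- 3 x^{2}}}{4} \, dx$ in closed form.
$- \frac{\sqrt{3} \sqrt{\pi}}{72}$

Consider the simpler parametrised integral
$$J(a) = \int_{-\infty}^{\infty} - \frac{e^{- a x^{2}}}{4} \, dx = - \frac{\sqrt{\pi}}{4 \sqrt{a}}.$$

Differentiating under the integral sign brings down a factor of $(-x^2)$:
$$\frac{dJ}{da} = \int_{-\infty}^{\infty} \frac{x^{2} e^{- a x^{2}}}{4} \, dx = \frac{\sqrt{\pi}}{8 a^{\frac{3}{2}}}.$$

The integral on the left is $-I$, so $I = - \frac{\sqrt{\pi}}{8 a^{\frac{3}{2}}}$.

Setting $a = 3$:
$$I = - \frac{\sqrt{3} \sqrt{\pi}}{72}.$$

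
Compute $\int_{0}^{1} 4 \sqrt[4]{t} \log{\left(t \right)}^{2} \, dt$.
$\frac{512}{125}$

Begin with the known integral
$$J(a) = \int_{0}^{1} 4 t^{a} \, dt = \frac{4}{a + 1}.$$

Differentiating under the integral sign brings down a factor of $\ln t$:
$$\frac{dJ}{da} = \int_{0}^{1} 4 t^{a} \log{\left(t \right)} \, dt = - \frac{4}{\left(a + 1\right)^{2}}.$$

Repeating twice in total — each differentiation brings down another $\ln t$ — gives
$$\frac{d^{2}J}{da^{2}} = \int_{0}^{1} 4 t^{a} \log{\left(t \right)}^{2} \, dt = \frac{8}{\left(a + 1\right)^{3}},$$
and the integrand here is exactly the target integrand, so $I = \frac{8}{\left(a + 1\right)^{3}}$.

Setting $a = \frac{1}{4}$:
$$I = \frac{512}{125}.$$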